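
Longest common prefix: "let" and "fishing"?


Word 1: "let"
Word 2: "fishing"
Comparing from start:
  Pos 0: 'l' != 'f' (stop)
LCP = "" (length 0)


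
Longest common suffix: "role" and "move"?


Word 1: "role"
Word 2: "move"
Comparing from end:
  Pos -1: 'e' == 'e'
  Pos -2: 'l' != 'v' (stop)
LCS = "e" (length 1)


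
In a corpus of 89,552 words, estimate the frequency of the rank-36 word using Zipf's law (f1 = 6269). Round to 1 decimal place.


Zipf's law: f(r) = f(1) / r
f(1) = 6269
f(36) = 6269 / 36
= 174.1 occurrences


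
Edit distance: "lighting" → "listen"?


Word 1: "lighting" (length 8)
Word 2: "listen" (length 6)
One optimal edit sequence (insert/delete/substitute each cost 1):
  1. keep 'l'
  2. keep 'i'
  3. delete 'g'  (+1)
  4. substitute 'h' -> 's'  (+1)
  5. keep 't'
  6. substitute 'i' -> 'e'  (+1)
  7. keep 'n'
  8. delete 'g'  (+1)
Total edit operations: 4
Edit distance = 4


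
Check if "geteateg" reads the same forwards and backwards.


Word: "geteateg"
Reversed: "getaeteg"
Forward == Backward? geteateg != getaeteg
Palindrome = No


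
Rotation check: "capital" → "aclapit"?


Word: "capital", Candidate: "aclapit"
Method: check if candidate is substring of word+word
"capitalcapital" contains "aclapit"? No
Is rotation = No


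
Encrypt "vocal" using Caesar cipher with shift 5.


Word: "vocal"
Shift: 5
Each letter → (letter + shift) mod 26:
  'v' (21) + 5 = 0 → 'a'
  'o' (14) + 5 = 19 → 't'
  'c' (2) + 5 = 7 → 'h'
  'a' (0) + 5 = 5 → 'f'
  'l' (11) + 5 = 16 → 'q'
Result = "athfq"


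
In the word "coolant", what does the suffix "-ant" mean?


Suffix: -ant
Example: coolant = cool + -ant
Meaning = one who / that which


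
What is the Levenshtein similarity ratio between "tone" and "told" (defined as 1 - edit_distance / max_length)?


Word 1: "tone" (length 4)
Word 2: "told" (length 4)
One optimal edit sequence:
  1. keep 't'
  2. keep 'o'
  3. substitute 'n' -> 'l'  (+1)
  4. substitute 'e' -> 'd'  (+1)
Edit distance = 2
Max length = max(4, 4) = 4
Similarity = 1 - 2/4
= 0.5000


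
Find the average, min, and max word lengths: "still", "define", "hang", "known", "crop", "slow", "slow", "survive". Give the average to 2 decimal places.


Lengths: "still"=5, "define"=6, "hang"=4, "known"=5, "crop"=4, "slow"=4, "slow"=4, "survive"=7
Sum = 39, Count = 8
Average = 39/8 = 4.88
= avg=4.88, min=4, max=7


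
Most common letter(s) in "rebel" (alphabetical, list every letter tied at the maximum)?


Word: "rebel"
Letter counts:
  'b': 1
  'e': 2
  'l': 1
  'r': 1
Maximum count = 2
Most frequent = 'e' (2 times each)


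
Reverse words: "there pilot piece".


Original: "there pilot piece"
Words (1..n): there | pilot | piece
Reversed (n..1): piece | pilot | there
Result = "piece pilot there"


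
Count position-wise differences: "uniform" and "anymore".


Comparing character by character (same length = 7):
  Pos 0: 'u' vs 'a' !=
  Pos 1: 'n' vs 'n' =
  Pos 2: 'i' vs 'y' !=
  Pos 3: 'f' vs 'm' !=
  Pos 4: 'o' vs 'o' =
  Pos 5: 'r' vs 'r' =
  Pos 6: 'm' vs 'e' !=
Hamming distance = 4


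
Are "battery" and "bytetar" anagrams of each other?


Word 1: "battery" → sorted: abertty
Word 2: "bytetar" → sorted: abertty
Same letters? abertty == abertty
Anagram = Yes


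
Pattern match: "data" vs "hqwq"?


Pattern of "data": [0, 1, 2, 1]
Pattern of "hqwq": [0, 1, 2, 1]
Patterns match
Same pattern = Yes


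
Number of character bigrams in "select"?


Word: "select" (length 6)
Number of 2-grams = length - 2 + 1 = 6 - 2 + 1
= 5


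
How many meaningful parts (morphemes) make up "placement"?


Word: "placement"
Morphemes: place | -ment
Each morpheme carries meaning
= 2 morphemes


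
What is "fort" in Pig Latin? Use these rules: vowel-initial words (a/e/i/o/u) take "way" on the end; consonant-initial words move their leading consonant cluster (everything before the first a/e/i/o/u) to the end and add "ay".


Word: "fort"
Starts with consonant(s) → move to end, add 'ay'
Consonant cluster: "f"
Pig Latin = "ortfay"


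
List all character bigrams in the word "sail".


Word: "sail" (length 4)
Number of bigrams = 4 - 2 + 1 = 3
  Position 0: "sa"
  Position 1: "ai"
  Position 2: "il"
Bigrams = "sa", "ai", "il"


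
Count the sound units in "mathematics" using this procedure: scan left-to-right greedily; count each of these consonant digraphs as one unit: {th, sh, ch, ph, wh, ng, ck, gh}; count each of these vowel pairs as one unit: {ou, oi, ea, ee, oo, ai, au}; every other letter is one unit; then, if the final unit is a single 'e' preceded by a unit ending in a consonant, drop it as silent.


Word: "mathematics" (11 letters)
Left-to-right scan:
  1. 'm' (letter)
  2. 'a' (letter)
  3. 'th' (digraph)
  4. 'e' (letter)
  5. 'm' (letter)
  6. 'a' (letter)
  7. 't' (letter)
  8. 'i' (letter)
  9. 'c' (letter)
  10. 's' (letter)
Units from scan: 10
Sound units = 10 units


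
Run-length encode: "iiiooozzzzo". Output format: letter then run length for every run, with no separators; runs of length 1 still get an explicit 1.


String: "iiiooozzzzo"
Scanning for consecutive runs:
  'i' x 3
  'o' x 3
  'z' x 4
  'o' x 1
RLE = "i3o3z4o1"


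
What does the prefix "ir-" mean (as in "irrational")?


Prefix: ir-
Example: irrational = ir- + rational
Meaning = not


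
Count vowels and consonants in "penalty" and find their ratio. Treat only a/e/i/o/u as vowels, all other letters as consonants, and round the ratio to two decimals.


Word: "penalty"
Vowels (a,e,i,o,u): 2
Consonants: 5
Ratio = 2/5
= 0.40


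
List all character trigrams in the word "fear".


Word: "fear" (length 4)
Number of trigrams = 4 - 3 + 1 = 2
  Position 0: "fea"
  Position 1: "ear"
Trigrams = "fea", "ear"


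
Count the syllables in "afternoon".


Word: "afternoon"
Syllable breakdown: af-ter-noon
Counting: 3 parts
= 3 syllables


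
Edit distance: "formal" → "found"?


Word 1: "formal" (length 6)
Word 2: "found" (length 5)
One optimal edit sequence (insert/delete/substitute each cost 1):
  1. keep 'f'
  2. keep 'o'
  3. delete 'r'  (+1)
  4. substitute 'm' -> 'u'  (+1)
  5. substitute 'a' -> 'n'  (+1)
  6. substitute 'l' -> 'd'  (+1)
Total edit operations: 4
Edit distance = 4


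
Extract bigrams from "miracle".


Word: "miracle" (length 7)
Number of bigrams = 7 - 2 + 1 = 6
  Position 0: "mi"
  Position 1: "ir"
  Position 2: "ra"
  Position 3: "ac"
  Position 4: "cl"
  Position 5: "le"
Bigrams = "mi", "ir", "ra", "ac", "cl", "le"


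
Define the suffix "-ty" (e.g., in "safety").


Suffix: -ty
As in: safety -> safe + -ty
Meaning = quality of


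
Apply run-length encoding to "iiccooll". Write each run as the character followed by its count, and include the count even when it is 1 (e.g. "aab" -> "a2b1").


String: "iiccooll"
Scanning for consecutive runs:
  'i' x 2
  'c' x 2
  'o' x 2
  'l' x 2
RLE = "i2c2o2l2"


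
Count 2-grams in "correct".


Word: "correct" (length 7)
Number of 2-grams = length - 2 + 1 = 7 - 2 + 1
= 6


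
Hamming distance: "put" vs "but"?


Comparing character by character (same length = 3):
  Pos 0: 'p' vs 'b' !=
  Pos 1: 'u' vs 'u' =
  Pos 2: 't' vs 't' =
Hamming distance = 1


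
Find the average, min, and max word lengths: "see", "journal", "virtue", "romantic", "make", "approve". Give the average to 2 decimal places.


Lengths: "see"=3, "journal"=7, "virtue"=6, "romantic"=8, "make"=4, "approve"=7
Sum = 35, Count = 6
Average = 35/6 = 5.83
= avg=5.83, min=3, max=8


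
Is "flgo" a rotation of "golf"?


Word: "golf", Candidate: "flgo"
Method: check if candidate is substring of word+word
"golfgolf" contains "flgo"? No
Is rotation = No


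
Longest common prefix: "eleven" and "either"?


Word 1: "eleven"
Word 2: "either"
Comparing from start:
  Pos 0: 'e' == 'e'
  Pos 1: 'l' != 'i' (stop)
LCP = "e" (length 1)


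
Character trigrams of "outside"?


Word: "outside" (length 7)
Number of trigrams = 7 - 3 + 1 = 5
  Position 0: "out"
  Position 1: "uts"
  Position 2: "tsi"
  Position 3: "sid"
  Position 4: "ide"
Trigrams = "out", "uts", "tsi", "sid", "ide"


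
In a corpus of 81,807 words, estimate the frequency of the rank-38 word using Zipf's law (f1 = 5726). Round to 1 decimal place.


Zipf's law: f(r) = f(1) / r
f(1) = 5726
f(38) = 5726 / 38
= 150.7 occurrences


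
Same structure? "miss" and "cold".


Pattern of "miss": [0, 1, 2, 2]
Pattern of "cold": [0, 1, 2, 3]
Patterns do not match
Same pattern = No


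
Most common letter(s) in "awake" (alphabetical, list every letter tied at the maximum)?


Word: "awake"
Letter counts:
  'a': 2
  'e': 1
  'k': 1
  'w': 1
Maximum count = 2
Most frequent = 'a' (2 times each)


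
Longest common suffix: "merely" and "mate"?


Word 1: "merely"
Word 2: "mate"
Comparing from end:
  Pos -1: 'y' != 'e' (stop)
LCS = "" (length 0)


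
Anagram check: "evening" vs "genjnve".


Word 1: "evening" → sorted: eeginnv
Word 2: "genjnve" → sorted: eegjnnv
Same letters? eeginnv != eegjnnv
Anagram = No


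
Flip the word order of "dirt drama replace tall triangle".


Original: "dirt drama replace tall triangle"
Words (1..n): dirt | drama | replace | tall | triangle
Reversed (n..1): triangle | tall | replace | drama | dirt
Result = "triangle tall replace drama dirt"


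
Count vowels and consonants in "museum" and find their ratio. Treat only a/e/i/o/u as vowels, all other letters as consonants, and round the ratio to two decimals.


Word: "museum"
Vowels (a,e,i,o,u): 3
Consonants: 3
Ratio = 3/3
= 1.00


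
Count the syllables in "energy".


Word: "energy"
Syllable breakdown: en | er | gy
Counting: 3 parts
= 3 syllables


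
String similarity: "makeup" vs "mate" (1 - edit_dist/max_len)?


Word 1: "makeup" (length 6)
Word 2: "mate" (length 4)
One optimal edit sequence:
  1. keep 'm'
  2. keep 'a'
  3. substitute 'k' -> 't'  (+1)
  4. keep 'e'
  5. delete 'u'  (+1)
  6. delete 'p'  (+1)
Edit distance = 3
Max length = max(6, 4) = 6
Similarity = 1 - 3/6
= 0.5000


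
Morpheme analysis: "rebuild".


Word: "rebuild"
Morphemes: re- / build
Each morpheme carries meaning
= 2 morphemes


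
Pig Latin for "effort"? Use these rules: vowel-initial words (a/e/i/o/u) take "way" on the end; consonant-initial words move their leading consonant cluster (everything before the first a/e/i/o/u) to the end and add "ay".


Word: "effort"
Starts with vowel → add 'way'
Pig Latin = "effortway"


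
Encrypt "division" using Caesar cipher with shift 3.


Word: "division"
Shift: 3
Each letter → (letter + shift) mod 26:
  'd' (3) + 3 = 6 → 'g'
  'i' (8) + 3 = 11 → 'l'
  'v' (21) + 3 = 24 → 'y'
  'i' (8) + 3 = 11 → 'l'
  's' (18) + 3 = 21 → 'v'
  'i' (8) + 3 = 11 → 'l'
  'o' (14) + 3 = 17 → 'r'
  'n' (13) + 3 = 16 → 'q'
Result = "glylvlrq"


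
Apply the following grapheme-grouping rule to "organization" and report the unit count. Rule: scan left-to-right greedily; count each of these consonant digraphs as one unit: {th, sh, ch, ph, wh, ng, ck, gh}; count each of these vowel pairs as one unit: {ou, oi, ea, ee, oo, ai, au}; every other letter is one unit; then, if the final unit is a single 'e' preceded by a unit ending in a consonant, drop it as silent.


Word: "organization" (12 letters)
Left-to-right scan:
  1. 'o' (letter)
  2. 'r' (letter)
  3. 'g' (letter)
  4. 'a' (letter)
  5. 'n' (letter)
  6. 'i' (letter)
  7. 'z' (letter)
  8. 'a' (letter)
  9. 't' (letter)
  10. 'i' (letter)
  11. 'o' (letter)
  12. 'n' (letter)
Units from scan: 12
Sound units = 12 units


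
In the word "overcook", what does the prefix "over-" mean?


Prefix: over-
Example: overcook = over- + cook
Meaning = excessive


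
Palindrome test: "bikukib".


Word: "bikukib"
Reversed: "bikukib"
Forward == Backward? bikukib == bikukib
Palindrome = Yes


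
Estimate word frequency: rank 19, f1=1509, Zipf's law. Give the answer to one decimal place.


Zipf's law: f(r) = f(1) / r
f(1) = 1509
f(19) = 1509 / 19
= 79.4 occurrences


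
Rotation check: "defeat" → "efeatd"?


Word: "defeat", Candidate: "efeatd"
Method: check if candidate is substring of word+word
"defeatdefeat" contains "efeatd"? Yes
Is rotation = Yes


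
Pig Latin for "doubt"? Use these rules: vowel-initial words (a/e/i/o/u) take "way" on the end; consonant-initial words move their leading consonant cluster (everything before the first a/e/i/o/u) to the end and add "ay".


Word: "doubt"
Starts with consonant(s) → move to end, add 'ay'
Consonant cluster: "d"
Pig Latin = "oubtday"


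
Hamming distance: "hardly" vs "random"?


Comparing character by character (same length = 6):
  Pos 0: 'h' vs 'r' !=
  Pos 1: 'a' vs 'a' =
  Pos 2: 'r' vs 'n' !=
  Pos 3: 'd' vs 'd' =
  Pos 4: 'l' vs 'o' !=
  Pos 5: 'y' vs 'm' !=
Hamming distance = 4


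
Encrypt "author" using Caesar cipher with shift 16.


Word: "author"
Shift: 16
Each letter → (letter + shift) mod 26:
  'a' (0) + 16 = 16 → 'q'
  'u' (20) + 16 = 10 → 'k'
  't' (19) + 16 = 9 → 'j'
  'h' (7) + 16 = 23 → 'x'
  'o' (14) + 16 = 4 → 'e'
  'r' (17) + 16 = 7 → 'h'
Result = "qkjxeh"


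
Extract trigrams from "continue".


Word: "continue" (length 8)
Number of trigrams = 8 - 3 + 1 = 6
  Position 0: "con"
  Position 1: "ont"
  Position 2: "nti"
  Position 3: "tin"
  Position 4: "inu"
  Position 5: "nue"
Trigrams = "con", "ont", "nti", "tin", "inu", "nue"


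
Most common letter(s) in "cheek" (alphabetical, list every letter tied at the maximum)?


Word: "cheek"
Letter counts:
  'c': 1
  'e': 2
  'h': 1
  'k': 1
Maximum count = 2
Most frequent = 'e' (2 times each)


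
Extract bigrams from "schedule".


Word: "schedule" (length 8)
Number of bigrams = 8 - 2 + 1 = 7
  Position 0: "sc"
  Position 1: "ch"
  Position 2: "he"
  Position 3: "ed"
  Position 4: "du"
  Position 5: "ul"
  Position 6: "le"
Bigrams = "sc", "ch", "he", "ed", "du", "ul", "le"


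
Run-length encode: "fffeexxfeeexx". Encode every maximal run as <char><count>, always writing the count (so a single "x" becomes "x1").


String: "fffeexxfeeexx"
Scanning for consecutive runs:
  'f' x 3
  'e' x 2
  'x' x 2
  'f' x 1
  'e' x 3
  'x' x 2
RLE = "f3e2x2f1e3x2"


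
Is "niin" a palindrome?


Word: "niin"
Reversed: "niin"
Forward == Backward? niin == niin
Palindrome = Yes


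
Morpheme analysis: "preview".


Word: "preview"
Morphemes: pre- / view
Each morpheme carries meaning
= 2 morphemes


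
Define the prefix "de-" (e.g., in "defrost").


Prefix: de-
Example: defrost (de- + frost)
Meaning = remove / reverse


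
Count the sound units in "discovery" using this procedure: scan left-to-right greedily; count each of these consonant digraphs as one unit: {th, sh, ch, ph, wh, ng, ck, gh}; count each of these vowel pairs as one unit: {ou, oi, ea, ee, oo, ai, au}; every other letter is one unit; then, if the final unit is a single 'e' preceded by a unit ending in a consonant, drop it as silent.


Word: "discovery" (9 letters)
Left-to-right scan:
  (1) 'd' (letter)
  (2) 'i' (letter)
  (3) 's' (letter)
  (4) 'c' (letter)
  (5) 'o' (letter)
  (6) 'v' (letter)
  (7) 'e' (letter)
  (8) 'r' (letter)
  (9) 'y' (letter)
Units from scan: 9
Sound units = 9 units


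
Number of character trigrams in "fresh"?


Word: "fresh" (length 5)
Number of 3-grams = length - 3 + 1 = 5 - 3 + 1
= 3


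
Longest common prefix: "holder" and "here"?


Word 1: "holder"
Word 2: "here"
Comparing from start:
  Pos 0: 'h' == 'h'
  Pos 1: 'o' != 'e' (stop)
LCP = "h" (length 1)


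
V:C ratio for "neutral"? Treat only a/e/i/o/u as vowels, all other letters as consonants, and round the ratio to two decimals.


Word: "neutral"
Vowels (a,e,i,o,u): 3
Consonants: 4
Ratio = 3/4
= 0.75


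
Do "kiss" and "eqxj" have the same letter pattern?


Pattern of "kiss": [0, 1, 2, 2]
Pattern of "eqxj": [0, 1, 2, 3]
Patterns do not match
Same pattern = No


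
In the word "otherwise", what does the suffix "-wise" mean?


Suffix: -wise
Example: otherwise (other + -wise)
Meaning = in the manner of


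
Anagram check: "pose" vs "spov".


Word 1: "pose" → sorted: eops
Word 2: "spov" → sorted: opsv
Same letters? eops != opsv
Anagram = No


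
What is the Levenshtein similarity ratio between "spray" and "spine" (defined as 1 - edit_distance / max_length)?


Word 1: "spray" (length 5)
Word 2: "spine" (length 5)
One optimal edit sequence:
  1. keep 's'
  2. keep 'p'
  3. substitute 'r' -> 'i'  (+1)
  4. substitute 'a' -> 'n'  (+1)
  5. substitute 'y' -> 'e'  (+1)
Edit distance = 3
Max length = max(5, 5) = 5
Similarity = 1 - 3/5
= 0.4000


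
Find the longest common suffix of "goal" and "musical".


Word 1: "goal"
Word 2: "musical"
Comparing from end:
  Pos -1: 'l' == 'l'
  Pos -2: 'a' == 'a'
  Pos -3: 'o' != 'c' (stop)
LCS = "al" (length 2)


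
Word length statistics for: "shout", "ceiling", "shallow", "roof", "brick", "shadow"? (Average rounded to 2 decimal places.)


Lengths: "shout"=5, "ceiling"=7, "shallow"=7, "roof"=4, "brick"=5, "shadow"=6
Sum = 34, Count = 6
Average = 34/6 = 5.67
= avg=5.67, min=4, max=7


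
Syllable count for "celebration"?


Word: "celebration"
Syllable breakdown: cel | e | bra | tion
Counting: 4 parts
= 4 syllables


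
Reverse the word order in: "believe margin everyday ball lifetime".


Original: "believe margin everyday ball lifetime"
Words (1..n): believe | margin | everyday | ball | lifetime
Reversed (n..1): lifetime | ball | everyday | margin | believe
Result = "lifetime ball everyday margin believe"


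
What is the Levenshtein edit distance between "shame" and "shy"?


Word 1: "shame" (length 5)
Word 2: "shy" (length 3)
One optimal edit sequence (insert/delete/substitute each cost 1):
  1. keep 's'
  2. keep 'h'
  3. delete 'a'  (+1)
  4. delete 'm'  (+1)
  5. substitute 'e' -> 'y'  (+1)
Total edit operations: 3
Edit distance = 3


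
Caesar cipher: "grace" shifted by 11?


Word: "grace"
Shift: 11
Each letter → (letter + shift) mod 26:
  'g' (6) + 11 = 17 → 'r'
  'r' (17) + 11 = 2 → 'c'
  'a' (0) + 11 = 11 → 'l'
  'c' (2) + 11 = 13 → 'n'
  'e' (4) + 11 = 15 → 'p'
Result = "rclnp"


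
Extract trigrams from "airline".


Word: "airline" (length 7)
Number of trigrams = 7 - 3 + 1 = 5
  Position 0: "air"
  Position 1: "irl"
  Position 2: "rli"
  Position 3: "lin"
  Position 4: "ine"
Trigrams = "air", "irl", "rli", "lin", "ine"


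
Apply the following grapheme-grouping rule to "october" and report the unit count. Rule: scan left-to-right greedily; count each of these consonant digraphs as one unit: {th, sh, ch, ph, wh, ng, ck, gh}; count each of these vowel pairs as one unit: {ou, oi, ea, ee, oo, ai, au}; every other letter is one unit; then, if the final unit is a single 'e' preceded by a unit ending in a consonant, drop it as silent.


Word: "october" (7 letters)
Left-to-right scan:
  (1) 'o' (letter)
  (2) 'c' (letter)
  (3) 't' (letter)
  (4) 'o' (letter)
  (5) 'b' (letter)
  (6) 'e' (letter)
  (7) 'r' (letter)
Units from scan: 7
Sound units = 7 units


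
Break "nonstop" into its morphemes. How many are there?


Word: "nonstop"
Morphemes: non- + stop
Each morpheme carries meaning
= 2 morphemes


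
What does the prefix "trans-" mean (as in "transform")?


Prefix: trans-
Example: transform (trans- + form)
Meaning = across


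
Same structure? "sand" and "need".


Pattern of "sand": [0, 1, 2, 3]
Pattern of "need": [0, 1, 1, 2]
Patterns do not match
Same pattern = No


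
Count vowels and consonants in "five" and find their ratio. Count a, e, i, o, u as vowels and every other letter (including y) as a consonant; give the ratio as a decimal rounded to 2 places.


Word: "five"
Vowels (a,e,i,o,u): 2
Consonants: 2
Ratio = 2/2
= 1.00


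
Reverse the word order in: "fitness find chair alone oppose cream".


Original: "fitness find chair alone oppose cream"
Words (1..n): fitness | find | chair | alone | oppose | cream
Reversed (n..1): cream | oppose | alone | chair | find | fitness
Result = "cream oppose alone chair find fitness"


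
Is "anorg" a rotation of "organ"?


Word: "organ", Candidate: "anorg"
Method: check if candidate is substring of word+word
"organorgan" contains "anorg"? Yes
Is rotation = Yes


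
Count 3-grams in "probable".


Word: "probable" (length 8)
Number of 3-grams = length - 3 + 1 = 8 - 3 + 1
= 6


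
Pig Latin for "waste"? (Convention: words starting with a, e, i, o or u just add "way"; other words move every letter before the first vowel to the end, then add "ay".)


Word: "waste"
Starts with consonant(s) → move to end, add 'ay'
Consonant cluster: "w"
Pig Latin = "asteway"


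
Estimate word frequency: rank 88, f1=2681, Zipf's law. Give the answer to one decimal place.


Zipf's law: f(r) = f(1) / r
f(1) = 2681
f(88) = 2681 / 88
= 30.5 occurrences


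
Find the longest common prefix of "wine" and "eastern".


Word 1: "wine"
Word 2: "eastern"
Comparing from start:
  Pos 0: 'w' != 'e' (stop)
LCP = "" (length 0)


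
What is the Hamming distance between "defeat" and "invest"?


Comparing character by character (same length = 6):
  Pos 0: 'd' vs 'i' !=
  Pos 1: 'e' vs 'n' !=
  Pos 2: 'f' vs 'v' !=
  Pos 3: 'e' vs 'e' =
  Pos 4: 'a' vs 's' !=
  Pos 5: 't' vs 't' =
Hamming distance = 4


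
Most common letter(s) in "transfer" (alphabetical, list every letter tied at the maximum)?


Word: "transfer"
Letter counts:
  'a': 1
  'e': 1
  'f': 1
  'n': 1
  'r': 2
  's': 1
  't': 1
Maximum count = 2
Most frequent = 'r' (2 times each)


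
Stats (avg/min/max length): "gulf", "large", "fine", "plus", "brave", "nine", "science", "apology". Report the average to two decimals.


Lengths: "gulf"=4, "large"=5, "fine"=4, "plus"=4, "brave"=5, "nine"=4, "science"=7, "apology"=7
Sum = 40, Count = 8
Average = 40/8 = 5.00
= avg=5.00, min=4, max=7


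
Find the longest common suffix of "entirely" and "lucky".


Word 1: "entirely"
Word 2: "lucky"
Comparing from end:
  Pos -1: 'y' == 'y'
  Pos -2: 'l' != 'k' (stop)
LCS = "y" (length 1)


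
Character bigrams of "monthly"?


Word: "monthly" (length 7)
Number of bigrams = 7 - 2 + 1 = 6
  Position 0: "mo"
  Position 1: "on"
  Position 2: "nt"
  Position 3: "th"
  Position 4: "hl"
  Position 5: "ly"
Bigrams = "mo", "on", "nt", "th", "hl", "ly"


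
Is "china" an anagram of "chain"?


Word 1: "chain" → sorted: achin
Word 2: "china" → sorted: achin
Same letters? achin == achin
Anagram = Yes


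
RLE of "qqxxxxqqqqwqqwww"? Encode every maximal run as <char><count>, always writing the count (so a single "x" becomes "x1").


String: "qqxxxxqqqqwqqwww"
Scanning for consecutive runs:
  'q' x 2
  'x' x 4
  'q' x 4
  'w' x 1
  'q' x 2
  'w' x 3
RLE = "q2x4q4w1q2w3"


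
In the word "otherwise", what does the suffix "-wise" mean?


Suffix: -wise
Example: otherwise (other + -wise)
Meaning = in the manner of


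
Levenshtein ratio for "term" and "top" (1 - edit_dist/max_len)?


Word 1: "term" (length 4)
Word 2: "top" (length 3)
One optimal edit sequence:
  1. keep 't'
  2. delete 'e'  (+1)
  3. substitute 'r' -> 'o'  (+1)
  4. substitute 'm' -> 'p'  (+1)
Edit distance = 3
Max length = max(4, 3) = 4
Similarity = 1 - 3/4
= 0.2500


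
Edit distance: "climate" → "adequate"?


Word 1: "climate" (length 7)
Word 2: "adequate" (length 8)
One optimal edit sequence (insert/delete/substitute each cost 1):
  1. insert 'a'  (+1)
  2. substitute 'c' -> 'd'  (+1)
  3. substitute 'l' -> 'e'  (+1)
  4. substitute 'i' -> 'q'  (+1)
  5. substitute 'm' -> 'u'  (+1)
  6. keep 'a'
  7. keep 't'
  8. keep 'e'
Total edit operations: 5
Edit distance = 5


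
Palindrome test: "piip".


Word: "piip"
Reversed: "piip"
Forward == Backward? piip == piip
Palindrome = Yes


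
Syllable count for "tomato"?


Word: "tomato"
Syllable breakdown: to · ma · to
Counting: 3 parts
= 3 syllables


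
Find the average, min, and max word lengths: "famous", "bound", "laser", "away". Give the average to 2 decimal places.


Lengths: "famous"=6, "bound"=5, "laser"=5, "away"=4
Sum = 20, Count = 4
Average = 20/4 = 5.00
= avg=5.00, min=4, max=6


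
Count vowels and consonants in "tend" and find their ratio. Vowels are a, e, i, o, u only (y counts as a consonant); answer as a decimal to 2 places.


Word: "tend"
Vowels (a,e,i,o,u): 1
Consonants: 3
Ratio = 1/3
= 0.33


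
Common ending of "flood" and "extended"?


Word 1: "flood"
Word 2: "extended"
Comparing from end:
  Pos -1: 'd' == 'd'
  Pos -2: 'o' != 'e' (stop)
LCS = "d" (length 1)


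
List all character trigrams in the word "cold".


Word: "cold" (length 4)
Number of trigrams = 4 - 3 + 1 = 2
  Position 0: "col"
  Position 1: "old"
Trigrams = "col", "old"


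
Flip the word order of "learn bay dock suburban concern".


Original: "learn bay dock suburban concern"
Words (1..n): learn | bay | dock | suburban | concern
Reversed (n..1): concern | suburban | dock | bay | learn
Result = "concern suburban dock bay learn"


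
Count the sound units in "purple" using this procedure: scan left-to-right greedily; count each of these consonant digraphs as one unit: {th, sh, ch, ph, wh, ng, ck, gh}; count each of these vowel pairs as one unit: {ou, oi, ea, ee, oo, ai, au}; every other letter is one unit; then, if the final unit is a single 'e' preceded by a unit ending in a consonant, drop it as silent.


Word: "purple" (6 letters)
Left-to-right scan:
  (1) 'p' (letter)
  (2) 'u' (letter)
  (3) 'r' (letter)
  (4) 'p' (letter)
  (5) 'l' (letter)
  (6) 'e' (letter)
Units from scan: 6
Final unit is 'e' after a consonant -> drop as silent (-1)
Sound units = 5 units


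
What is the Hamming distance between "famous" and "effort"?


Comparing character by character (same length = 6):
  Pos 0: 'f' vs 'e' !=
  Pos 1: 'a' vs 'f' !=
  Pos 2: 'm' vs 'f' !=
  Pos 3: 'o' vs 'o' =
  Pos 4: 'u' vs 'r' !=
  Pos 5: 's' vs 't' !=
Hamming distance = 5


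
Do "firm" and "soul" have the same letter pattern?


Pattern of "firm": [0, 1, 2, 3]
Pattern of "soul": [0, 1, 2, 3]
Patterns match
Same pattern = Yes


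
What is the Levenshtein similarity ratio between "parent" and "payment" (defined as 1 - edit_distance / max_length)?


Word 1: "parent" (length 6)
Word 2: "payment" (length 7)
One optimal edit sequence:
  1. keep 'p'
  2. keep 'a'
  3. insert 'y'  (+1)
  4. substitute 'r' -> 'm'  (+1)
  5. keep 'e'
  6. keep 'n'
  7. keep 't'
Edit distance = 2
Max length = max(6, 7) = 7
Similarity = 1 - 2/7
= 0.7143


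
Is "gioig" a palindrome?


Word: "gioig"
Reversed: "gioig"
Forward == Backward? gioig == gioig
Palindrome = Yes


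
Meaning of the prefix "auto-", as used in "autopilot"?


Prefix: auto-
As in: autopilot -> auto- + pilot
Meaning = self


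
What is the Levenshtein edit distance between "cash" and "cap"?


Word 1: "cash" (length 4)
Word 2: "cap" (length 3)
One optimal edit sequence (insert/delete/substitute each cost 1):
  1. keep 'c'
  2. keep 'a'
  3. delete 's'  (+1)
  4. substitute 'h' -> 'p'  (+1)
Total edit operations: 2
Edit distance = 2


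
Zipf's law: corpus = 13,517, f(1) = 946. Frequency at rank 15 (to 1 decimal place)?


Zipf's law: f(r) = f(1) / r
f(1) = 946
f(15) = 946 / 15
= 63.1 occurrences


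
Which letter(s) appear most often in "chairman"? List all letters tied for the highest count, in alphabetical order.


Word: "chairman"
Letter counts:
  'a': 2
  'c': 1
  'h': 1
  'i': 1
  'm': 1
  'n': 1
  'r': 1
Maximum count = 2
Most frequent = 'a' (2 times each)


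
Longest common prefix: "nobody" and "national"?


Word 1: "nobody"
Word 2: "national"
Comparing from start:
  Pos 0: 'n' == 'n'
  Pos 1: 'o' != 'a' (stop)
LCP = "n" (length 1)


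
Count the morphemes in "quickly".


Word: "quickly"
Morphemes: quick | -ly
Each morpheme carries meaning
= 2 morphemes


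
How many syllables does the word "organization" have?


Word: "organization"
Syllable breakdown: or | gan | i | za | tion
Counting: 5 parts
= 5 syllables


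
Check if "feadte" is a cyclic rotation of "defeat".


Word: "defeat", Candidate: "feadte"
Method: check if candidate is substring of word+word
"defeatdefeat" contains "feadte"? No
Is rotation = No


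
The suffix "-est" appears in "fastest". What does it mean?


Suffix: -est
Example: fastest = fast + -est
Meaning = most


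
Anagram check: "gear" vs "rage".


Word 1: "gear" → sorted: aegr
Word 2: "rage" → sorted: aegr
Same letters? aegr == aegr
Anagram = Yes


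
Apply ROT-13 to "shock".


Word: "shock"
Shift: 13
Each letter → (letter + shift) mod 26:
  's' (18) + 13 = 5 → 'f'
  'h' (7) + 13 = 20 → 'u'
  'o' (14) + 13 = 1 → 'b'
  'c' (2) + 13 = 15 → 'p'
  'k' (10) + 13 = 23 → 'x'
Result = "fubpx"


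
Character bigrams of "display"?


Word: "display" (length 7)
Number of bigrams = 7 - 2 + 1 = 6
  Position 0: "di"
  Position 1: "is"
  Position 2: "sp"
  Position 3: "pl"
  Position 4: "la"
  Position 5: "ay"
Bigrams = "di", "is", "sp", "pl", "la", "ay"


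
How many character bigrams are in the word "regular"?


Word: "regular" (length 7)
Number of 2-grams = length - 2 + 1 = 7 - 2 + 1
= 6


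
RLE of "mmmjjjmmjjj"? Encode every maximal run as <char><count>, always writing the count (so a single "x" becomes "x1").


String: "mmmjjjmmjjj"
Scanning for consecutive runs:
  'm' x 3
  'j' x 3
  'm' x 2
  'j' x 3
RLE = "m3j3m2j3"


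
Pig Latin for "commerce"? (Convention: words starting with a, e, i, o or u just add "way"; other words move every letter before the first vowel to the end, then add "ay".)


Word: "commerce"
Starts with consonant(s) → move to end, add 'ay'
Consonant cluster: "c"
Pig Latin = "ommercecay"


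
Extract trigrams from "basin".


Word: "basin" (length 5)
Number of trigrams = 5 - 3 + 1 = 3
  Position 0: "bas"
  Position 1: "asi"
  Position 2: "sin"
Trigrams = "bas", "asi", "sin"


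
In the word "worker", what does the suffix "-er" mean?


Suffix: -er
As in: worker -> work + -er
Meaning = one who / more


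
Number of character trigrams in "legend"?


Word: "legend" (length 6)
Number of 3-grams = length - 3 + 1 = 6 - 3 + 1
= 4


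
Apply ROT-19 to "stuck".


Word: "stuck"
Shift: 19
Each letter → (letter + shift) mod 26:
  's' (18) + 19 = 11 → 'l'
  't' (19) + 19 = 12 → 'm'
  'u' (20) + 19 = 13 → 'n'
  'c' (2) + 19 = 21 → 'v'
  'k' (10) + 19 = 3 → 'd'
Result = "lmnvd"


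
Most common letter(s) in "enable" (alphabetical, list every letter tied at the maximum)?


Word: "enable"
Letter counts:
  'a': 1
  'b': 1
  'e': 2
  'l': 1
  'n': 1
Maximum count = 2
Most frequent = 'e' (2 times each)


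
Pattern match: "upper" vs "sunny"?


Pattern of "upper": [0, 1, 1, 2, 3]
Pattern of "sunny": [0, 1, 2, 2, 3]
Patterns do not match
Same pattern = No


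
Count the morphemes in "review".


Word: "review"
Morphemes: re- / view
Each morpheme carries meaning
= 2 morphemes


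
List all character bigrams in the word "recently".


Word: "recently" (length 8)
Number of bigrams = 8 - 2 + 1 = 7
  Position 0: "re"
  Position 1: "ec"
  Position 2: "ce"
  Position 3: "en"
  Position 4: "nt"
  Position 5: "tl"
  Position 6: "ly"
Bigrams = "re", "ec", "ce", "en", "nt", "tl", "ly"


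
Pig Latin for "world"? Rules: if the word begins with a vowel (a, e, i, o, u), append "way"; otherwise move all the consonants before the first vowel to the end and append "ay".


Word: "world"
Starts with consonant(s) → move to end, add 'ay'
Consonant cluster: "w"
Pig Latin = "orldway"


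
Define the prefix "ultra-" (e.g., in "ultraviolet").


Prefix: ultra-
Example: ultraviolet (ultra- + violet)
Meaning = beyond


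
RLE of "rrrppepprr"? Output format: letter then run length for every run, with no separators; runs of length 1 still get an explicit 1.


String: "rrrppepprr"
Scanning for consecutive runs:
  'r' x 3
  'p' x 2
  'e' x 1
  'p' x 2
  'r' x 2
RLE = "r3p2e1p2r2"


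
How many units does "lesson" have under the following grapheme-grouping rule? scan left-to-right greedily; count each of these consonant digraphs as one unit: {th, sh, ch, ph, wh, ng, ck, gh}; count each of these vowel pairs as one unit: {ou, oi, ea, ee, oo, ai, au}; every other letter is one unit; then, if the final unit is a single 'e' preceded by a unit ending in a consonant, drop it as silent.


Word: "lesson" (6 letters)
Left-to-right scan:
  1. 'l' (letter)
  2. 'e' (letter)
  3. 's' (letter)
  4. 's' (letter)
  5. 'o' (letter)
  6. 'n' (letter)
Units from scan: 6
Sound units = 6 units


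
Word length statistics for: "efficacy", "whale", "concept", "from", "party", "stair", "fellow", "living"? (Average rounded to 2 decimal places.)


Lengths: "efficacy"=8, "whale"=5, "concept"=7, "from"=4, "party"=5, "stair"=5, "fellow"=6, "living"=6
Sum = 46, Count = 8
Average = 46/8 = 5.75
= avg=5.75, min=4, max=8


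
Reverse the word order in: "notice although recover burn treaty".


Original: "notice although recover burn treaty"
Words (1..n): notice | although | recover | burn | treaty
Reversed (n..1): treaty | burn | recover | although | notice
Result = "treaty burn recover although notice"


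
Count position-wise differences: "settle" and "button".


Comparing character by character (same length = 6):
  Pos 0: 's' vs 'b' !=
  Pos 1: 'e' vs 'u' !=
  Pos 2: 't' vs 't' =
  Pos 3: 't' vs 't' =
  Pos 4: 'l' vs 'o' !=
  Pos 5: 'e' vs 'n' !=
Hamming distance = 4


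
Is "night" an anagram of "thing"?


Word 1: "thing" → sorted: ghint
Word 2: "night" → sorted: ghint
Same letters? ghint == ghint
Anagram = Yes


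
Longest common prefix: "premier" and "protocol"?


Word 1: "premier"
Word 2: "protocol"
Comparing from start:
  Pos 0: 'p' == 'p'
  Pos 1: 'r' == 'r'
  Pos 2: 'e' != 'o' (stop)
LCP = "pr" (length 2)


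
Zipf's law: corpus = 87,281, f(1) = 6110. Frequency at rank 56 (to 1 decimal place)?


Zipf's law: f(r) = f(1) / r
f(1) = 6110
f(56) = 6110 / 56
= 109.1 occurrences


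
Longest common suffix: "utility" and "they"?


Word 1: "utility"
Word 2: "they"
Comparing from end:
  Pos -1: 'y' == 'y'
  Pos -2: 't' != 'e' (stop)
LCS = "y" (length 1)


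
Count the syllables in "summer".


Word: "summer"
Syllable breakdown: sum | mer
Counting: 2 parts
= 2 syllables


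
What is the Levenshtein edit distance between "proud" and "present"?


Word 1: "proud" (length 5)
Word 2: "present" (length 7)
One optimal edit sequence (insert/delete/substitute each cost 1):
  1. keep 'p'
  2. keep 'r'
  3. insert 'e'  (+1)
  4. insert 's'  (+1)
  5. substitute 'o' -> 'e'  (+1)
  6. substitute 'u' -> 'n'  (+1)
  7. substitute 'd' -> 't'  (+1)
Total edit operations: 5
Edit distance = 5


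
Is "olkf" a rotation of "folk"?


Word: "folk", Candidate: "olkf"
Method: check if candidate is substring of word+word
"folkfolk" contains "olkf"? Yes
Is rotation = Yes


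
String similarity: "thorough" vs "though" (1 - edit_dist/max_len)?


Word 1: "thorough" (length 8)
Word 2: "though" (length 6)
One optimal edit sequence:
  1. keep 't'
  2. keep 'h'
  3. delete 'o'  (+1)
  4. delete 'r'  (+1)
  5. keep 'o'
  6. keep 'u'
  7. keep 'g'
  8. keep 'h'
Edit distance = 2
Max length = max(8, 6) = 8
Similarity = 1 - 2/8
= 0.7500


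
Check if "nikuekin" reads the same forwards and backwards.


Word: "nikuekin"
Reversed: "nikeukin"
Forward == Backward? nikuekin != nikeukin
Palindrome = No


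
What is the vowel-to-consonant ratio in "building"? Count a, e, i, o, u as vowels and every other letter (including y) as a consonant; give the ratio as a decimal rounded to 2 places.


Word: "building"
Vowels (a,e,i,o,u): 3
Consonants: 5
Ratio = 3/5
= 0.60


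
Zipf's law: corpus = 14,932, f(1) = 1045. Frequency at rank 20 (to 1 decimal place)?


Zipf's law: f(r) = f(1) / r
f(1) = 1045
f(20) = 1045 / 20
= 52.3 occurrences


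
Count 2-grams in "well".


Word: "well" (length 4)
Number of 2-grams = length - 2 + 1 = 4 - 2 + 1
= 3


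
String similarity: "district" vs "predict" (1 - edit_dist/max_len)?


Word 1: "district" (length 8)
Word 2: "predict" (length 7)
One optimal edit sequence:
  1. delete 'd'  (+1)
  2. substitute 'i' -> 'p'  (+1)
  3. substitute 's' -> 'r'  (+1)
  4. substitute 't' -> 'e'  (+1)
  5. substitute 'r' -> 'd'  (+1)
  6. keep 'i'
  7. keep 'c'
  8. keep 't'
Edit distance = 5
Max length = max(8, 7) = 8
Similarity = 1 - 5/8
= 0.3750


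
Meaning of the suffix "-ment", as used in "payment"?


Suffix: -ment
As in: payment -> pay + -ment
Meaning = result of action


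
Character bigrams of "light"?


Word: "light" (length 5)
Number of bigrams = 5 - 2 + 1 = 4
  Position 0: "li"
  Position 1: "ig"
  Position 2: "gh"
  Position 3: "ht"
Bigrams = "li", "ig", "gh", "ht"


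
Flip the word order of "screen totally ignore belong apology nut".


Original: "screen totally ignore belong apology nut"
Words (1..n): screen | totally | ignore | belong | apology | nut
Reversed (n..1): nut | apology | belong | ignore | totally | screen
Result = "nut apology belong ignore totally screen"


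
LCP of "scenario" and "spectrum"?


Word 1: "scenario"
Word 2: "spectrum"
Comparing from start:
  Pos 0: 's' == 's'
  Pos 1: 'c' != 'p' (stop)
LCP = "s" (length 1)


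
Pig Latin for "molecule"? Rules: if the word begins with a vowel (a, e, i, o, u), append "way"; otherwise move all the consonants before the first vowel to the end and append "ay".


Word: "molecule"
Starts with consonant(s) → move to end, add 'ay'
Consonant cluster: "m"
Pig Latin = "oleculemay"


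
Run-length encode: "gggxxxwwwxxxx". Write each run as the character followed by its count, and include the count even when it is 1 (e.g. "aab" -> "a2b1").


String: "gggxxxwwwxxxx"
Scanning for consecutive runs:
  'g' x 3
  'x' x 3
  'w' x 3
  'x' x 4
RLE = "g3x3w3x4"


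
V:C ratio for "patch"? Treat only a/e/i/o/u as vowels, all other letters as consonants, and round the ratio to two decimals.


Word: "patch"
Vowels (a,e,i,o,u): 1
Consonants: 4
Ratio = 1/4
= 0.25


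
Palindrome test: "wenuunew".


Word: "wenuunew"
Reversed: "wenuunew"
Forward == Backward? wenuunew == wenuunew
Palindrome = Yes


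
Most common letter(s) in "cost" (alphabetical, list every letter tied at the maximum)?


Word: "cost"
Letter counts:
  'c': 1
  'o': 1
  's': 1
  't': 1
Maximum count = 1
Most frequent = 'c', 'o', 's', 't' (1 time each)


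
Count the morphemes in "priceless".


Word: "priceless"
Morphemes: price / -less
Each morpheme carries meaning
= 2 morphemes


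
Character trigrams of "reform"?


Word: "reform" (length 6)
Number of trigrams = 6 - 3 + 1 = 4
  Position 0: "ref"
  Position 1: "efo"
  Position 2: "for"
  Position 3: "orm"
Trigrams = "ref", "efo", "for", "orm"


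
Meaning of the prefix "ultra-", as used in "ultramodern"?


Prefix: ultra-
Example: ultramodern (ultra- + modern)
Meaning = beyond


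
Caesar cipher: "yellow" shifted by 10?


Word: "yellow"
Shift: 10
Each letter → (letter + shift) mod 26:
  'y' (24) + 10 = 8 → 'i'
  'e' (4) + 10 = 14 → 'o'
  'l' (11) + 10 = 21 → 'v'
  'l' (11) + 10 = 21 → 'v'
  'o' (14) + 10 = 24 → 'y'
  'w' (22) + 10 = 6 → 'g'
Result = "iovvyg"


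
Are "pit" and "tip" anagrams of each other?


Word 1: "pit" → sorted: ipt
Word 2: "tip" → sorted: ipt
Same letters? ipt == ipt
Anagram = Yes


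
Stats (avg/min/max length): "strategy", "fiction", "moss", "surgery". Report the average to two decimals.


Lengths: "strategy"=8, "fiction"=7, "moss"=4, "surgery"=7
Sum = 26, Count = 4
Average = 26/4 = 6.50
= avg=6.50, min=4, max=8
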